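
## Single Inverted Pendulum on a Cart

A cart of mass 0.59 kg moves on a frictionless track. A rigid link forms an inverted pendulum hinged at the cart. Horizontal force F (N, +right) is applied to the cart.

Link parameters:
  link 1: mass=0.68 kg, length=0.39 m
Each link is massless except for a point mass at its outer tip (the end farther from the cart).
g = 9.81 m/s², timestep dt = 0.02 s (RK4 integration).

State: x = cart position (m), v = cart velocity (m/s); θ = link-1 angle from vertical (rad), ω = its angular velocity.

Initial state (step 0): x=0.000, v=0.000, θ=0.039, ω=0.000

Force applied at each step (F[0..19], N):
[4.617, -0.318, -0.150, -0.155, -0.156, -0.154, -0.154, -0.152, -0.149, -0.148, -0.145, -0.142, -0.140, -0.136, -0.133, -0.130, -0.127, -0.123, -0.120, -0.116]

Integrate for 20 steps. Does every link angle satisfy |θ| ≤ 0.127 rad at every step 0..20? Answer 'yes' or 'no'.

apply F[0]=+4.617 → step 1: x=0.001, v=0.148, θ=0.035, ω=-0.360
apply F[1]=-0.318 → step 2: x=0.004, v=0.130, θ=0.029, ω=-0.297
apply F[2]=-0.150 → step 3: x=0.007, v=0.119, θ=0.023, ω=-0.256
apply F[3]=-0.155 → step 4: x=0.009, v=0.109, θ=0.019, ω=-0.220
apply F[4]=-0.156 → step 5: x=0.011, v=0.100, θ=0.014, ω=-0.189
apply F[5]=-0.154 → step 6: x=0.013, v=0.092, θ=0.011, ω=-0.162
apply F[6]=-0.154 → step 7: x=0.015, v=0.084, θ=0.008, ω=-0.138
apply F[7]=-0.152 → step 8: x=0.016, v=0.078, θ=0.005, ω=-0.118
apply F[8]=-0.149 → step 9: x=0.018, v=0.072, θ=0.003, ω=-0.100
apply F[9]=-0.148 → step 10: x=0.019, v=0.066, θ=0.001, ω=-0.085
apply F[10]=-0.145 → step 11: x=0.021, v=0.061, θ=-0.000, ω=-0.071
apply F[11]=-0.142 → step 12: x=0.022, v=0.057, θ=-0.001, ω=-0.060
apply F[12]=-0.140 → step 13: x=0.023, v=0.052, θ=-0.003, ω=-0.050
apply F[13]=-0.136 → step 14: x=0.024, v=0.048, θ=-0.003, ω=-0.041
apply F[14]=-0.133 → step 15: x=0.025, v=0.045, θ=-0.004, ω=-0.034
apply F[15]=-0.130 → step 16: x=0.026, v=0.041, θ=-0.005, ω=-0.027
apply F[16]=-0.127 → step 17: x=0.026, v=0.038, θ=-0.005, ω=-0.022
apply F[17]=-0.123 → step 18: x=0.027, v=0.035, θ=-0.006, ω=-0.017
apply F[18]=-0.120 → step 19: x=0.028, v=0.032, θ=-0.006, ω=-0.013
apply F[19]=-0.116 → step 20: x=0.028, v=0.030, θ=-0.006, ω=-0.010
Max |angle| over trajectory = 0.039 rad; bound = 0.127 → within bound.

Answer: yes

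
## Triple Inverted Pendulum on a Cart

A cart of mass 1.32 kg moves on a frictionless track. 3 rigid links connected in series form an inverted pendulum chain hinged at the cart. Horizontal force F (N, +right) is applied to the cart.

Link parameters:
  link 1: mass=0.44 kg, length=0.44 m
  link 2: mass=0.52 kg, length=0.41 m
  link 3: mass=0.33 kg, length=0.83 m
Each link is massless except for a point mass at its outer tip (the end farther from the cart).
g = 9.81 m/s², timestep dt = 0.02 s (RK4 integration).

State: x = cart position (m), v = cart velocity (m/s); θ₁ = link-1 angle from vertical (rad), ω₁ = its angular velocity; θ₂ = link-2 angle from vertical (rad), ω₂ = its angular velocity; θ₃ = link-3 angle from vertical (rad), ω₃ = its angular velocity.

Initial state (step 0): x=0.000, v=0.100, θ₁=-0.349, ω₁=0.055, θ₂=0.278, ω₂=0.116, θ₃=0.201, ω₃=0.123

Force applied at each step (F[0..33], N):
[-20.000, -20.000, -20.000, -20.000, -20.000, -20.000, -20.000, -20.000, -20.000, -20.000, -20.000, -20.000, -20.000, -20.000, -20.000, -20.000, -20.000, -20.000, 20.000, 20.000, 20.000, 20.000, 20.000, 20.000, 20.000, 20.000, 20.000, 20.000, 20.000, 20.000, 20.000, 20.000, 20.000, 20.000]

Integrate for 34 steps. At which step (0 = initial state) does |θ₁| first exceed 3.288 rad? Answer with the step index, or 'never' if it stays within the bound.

Answer: 28

Derivation:
apply F[0]=-20.000 → step 1: x=-0.000, v=-0.149, θ₁=-0.347, ω₁=0.103, θ₂=0.287, ω₂=0.808, θ₃=0.203, ω₃=0.103
apply F[1]=-20.000 → step 2: x=-0.006, v=-0.401, θ₁=-0.345, ω₁=0.172, θ₂=0.310, ω₂=1.492, θ₃=0.205, ω₃=0.081
apply F[2]=-20.000 → step 3: x=-0.017, v=-0.656, θ₁=-0.340, ω₁=0.283, θ₂=0.347, ω₂=2.161, θ₃=0.206, ω₃=0.056
apply F[3]=-20.000 → step 4: x=-0.032, v=-0.916, θ₁=-0.333, ω₁=0.452, θ₂=0.397, ω₂=2.805, θ₃=0.207, ω₃=0.029
apply F[4]=-20.000 → step 5: x=-0.053, v=-1.181, θ₁=-0.322, ω₁=0.700, θ₂=0.459, ω₂=3.413, θ₃=0.208, ω₃=0.004
apply F[5]=-20.000 → step 6: x=-0.080, v=-1.452, θ₁=-0.304, ω₁=1.041, θ₂=0.533, ω₂=3.972, θ₃=0.208, ω₃=-0.015
apply F[6]=-20.000 → step 7: x=-0.111, v=-1.730, θ₁=-0.279, ω₁=1.489, θ₂=0.617, ω₂=4.467, θ₃=0.207, ω₃=-0.020
apply F[7]=-20.000 → step 8: x=-0.149, v=-2.014, θ₁=-0.244, ω₁=2.054, θ₂=0.711, ω₂=4.880, θ₃=0.207, ω₃=-0.006
apply F[8]=-20.000 → step 9: x=-0.192, v=-2.305, θ₁=-0.196, ω₁=2.738, θ₂=0.812, ω₂=5.188, θ₃=0.207, ω₃=0.033
apply F[9]=-20.000 → step 10: x=-0.241, v=-2.602, θ₁=-0.134, ω₁=3.541, θ₂=0.917, ω₂=5.356, θ₃=0.208, ω₃=0.101
apply F[10]=-20.000 → step 11: x=-0.296, v=-2.904, θ₁=-0.054, ω₁=4.453, θ₂=1.025, ω₂=5.339, θ₃=0.211, ω₃=0.196
apply F[11]=-20.000 → step 12: x=-0.357, v=-3.207, θ₁=0.045, ω₁=5.453, θ₂=1.129, ω₂=5.080, θ₃=0.216, ω₃=0.318
apply F[12]=-20.000 → step 13: x=-0.424, v=-3.502, θ₁=0.164, ω₁=6.512, θ₂=1.226, ω₂=4.512, θ₃=0.224, ω₃=0.463
apply F[13]=-20.000 → step 14: x=-0.497, v=-3.772, θ₁=0.306, ω₁=7.600, θ₂=1.307, ω₂=3.577, θ₃=0.235, ω₃=0.637
apply F[14]=-20.000 → step 15: x=-0.575, v=-3.996, θ₁=0.469, ω₁=8.695, θ₂=1.366, ω₂=2.240, θ₃=0.250, ω₃=0.861
apply F[15]=-20.000 → step 16: x=-0.656, v=-4.137, θ₁=0.653, ω₁=9.799, θ₂=1.394, ω₂=0.502, θ₃=0.270, ω₃=1.190
apply F[16]=-20.000 → step 17: x=-0.739, v=-4.147, θ₁=0.861, ω₁=10.903, θ₂=1.384, ω₂=-1.551, θ₃=0.299, ω₃=1.723
apply F[17]=-20.000 → step 18: x=-0.821, v=-3.958, θ₁=1.089, ω₁=11.854, θ₂=1.332, ω₂=-3.568, θ₃=0.341, ω₃=2.582
apply F[18]=+20.000 → step 19: x=-0.893, v=-3.230, θ₁=1.326, ω₁=11.850, θ₂=1.252, ω₂=-4.296, θ₃=0.400, ω₃=3.298
apply F[19]=+20.000 → step 20: x=-0.950, v=-2.492, θ₁=1.561, ω₁=11.618, θ₂=1.167, ω₂=-4.060, θ₃=0.473, ω₃=3.930
apply F[20]=+20.000 → step 21: x=-0.993, v=-1.818, θ₁=1.791, ω₁=11.393, θ₂=1.095, ω₂=-3.078, θ₃=0.556, ω₃=4.349
apply F[21]=+20.000 → step 22: x=-1.023, v=-1.209, θ₁=2.018, ω₁=11.405, θ₂=1.047, ω₂=-1.631, θ₃=0.645, ω₃=4.587
apply F[22]=+20.000 → step 23: x=-1.042, v=-0.635, θ₁=2.249, ω₁=11.730, θ₂=1.032, ω₂=0.245, θ₃=0.739, ω₃=4.716
apply F[23]=+20.000 → step 24: x=-1.049, v=-0.080, θ₁=2.490, ω₁=12.339, θ₂=1.061, ω₂=2.680, θ₃=0.834, ω₃=4.787
apply F[24]=+20.000 → step 25: x=-1.045, v=0.445, θ₁=2.744, ω₁=13.053, θ₂=1.144, ω₂=5.818, θ₃=0.930, ω₃=4.839
apply F[25]=+20.000 → step 26: x=-1.031, v=0.886, θ₁=3.009, ω₁=13.407, θ₂=1.297, ω₂=9.542, θ₃=1.027, ω₃=4.916
apply F[26]=+20.000 → step 27: x=-1.011, v=1.190, θ₁=3.273, ω₁=12.712, θ₂=1.525, ω₂=13.150, θ₃=1.127, ω₃=5.123
apply F[27]=+20.000 → step 28: x=-0.985, v=1.388, θ₁=3.508, ω₁=10.644, θ₂=1.816, ω₂=15.711, θ₃=1.234, ω₃=5.636
apply F[28]=+20.000 → step 29: x=-0.955, v=1.555, θ₁=3.692, ω₁=7.557, θ₂=2.145, ω₂=17.023, θ₃=1.356, ω₃=6.556
apply F[29]=+20.000 → step 30: x=-0.922, v=1.710, θ₁=3.807, ω₁=3.953, θ₂=2.492, ω₂=17.620, θ₃=1.499, ω₃=7.840
apply F[30]=+20.000 → step 31: x=-0.887, v=1.804, θ₁=3.848, ω₁=0.048, θ₂=2.850, ω₂=18.166, θ₃=1.672, ω₃=9.487
apply F[31]=+20.000 → step 32: x=-0.851, v=1.720, θ₁=3.807, ω₁=-4.206, θ₂=3.221, ω₂=19.030, θ₃=1.883, ω₃=11.811
apply F[32]=+20.000 → step 33: x=-0.821, v=1.326, θ₁=3.683, ω₁=-7.790, θ₂=3.603, ω₂=18.463, θ₃=2.153, ω₃=15.447
apply F[33]=+20.000 → step 34: x=-0.798, v=1.058, θ₁=3.525, ω₁=-7.446, θ₂=3.917, ω₂=12.112, θ₃=2.499, ω₃=18.756
|θ₁| = 3.508 > 3.288 first at step 28.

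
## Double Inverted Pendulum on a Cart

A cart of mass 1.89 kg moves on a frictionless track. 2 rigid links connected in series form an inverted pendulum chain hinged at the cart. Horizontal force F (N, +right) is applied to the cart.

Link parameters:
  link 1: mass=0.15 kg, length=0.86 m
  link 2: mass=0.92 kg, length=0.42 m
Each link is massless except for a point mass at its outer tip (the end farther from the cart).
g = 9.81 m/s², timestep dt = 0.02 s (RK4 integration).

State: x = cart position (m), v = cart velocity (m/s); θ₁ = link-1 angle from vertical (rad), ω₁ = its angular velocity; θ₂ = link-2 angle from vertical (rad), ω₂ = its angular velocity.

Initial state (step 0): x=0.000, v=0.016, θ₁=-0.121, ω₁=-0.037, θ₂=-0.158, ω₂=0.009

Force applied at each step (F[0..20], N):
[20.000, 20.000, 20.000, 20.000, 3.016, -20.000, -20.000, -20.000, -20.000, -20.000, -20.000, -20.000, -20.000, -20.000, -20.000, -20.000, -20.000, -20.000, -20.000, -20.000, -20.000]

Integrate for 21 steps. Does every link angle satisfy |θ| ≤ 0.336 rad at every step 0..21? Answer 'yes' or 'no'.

Answer: no

Derivation:
apply F[0]=+20.000 → step 1: x=0.003, v=0.239, θ₁=-0.124, ω₁=-0.280, θ₂=-0.159, ω₂=-0.093
apply F[1]=+20.000 → step 2: x=0.010, v=0.462, θ₁=-0.132, ω₁=-0.529, θ₂=-0.162, ω₂=-0.181
apply F[2]=+20.000 → step 3: x=0.021, v=0.686, θ₁=-0.145, ω₁=-0.790, θ₂=-0.166, ω₂=-0.248
apply F[3]=+20.000 → step 4: x=0.037, v=0.910, θ₁=-0.164, ω₁=-1.068, θ₂=-0.171, ω₂=-0.284
apply F[4]=+3.016 → step 5: x=0.056, v=0.958, θ₁=-0.186, ω₁=-1.163, θ₂=-0.177, ω₂=-0.282
apply F[5]=-20.000 → step 6: x=0.073, v=0.770, θ₁=-0.208, ω₁=-1.019, θ₂=-0.182, ω₂=-0.219
apply F[6]=-20.000 → step 7: x=0.087, v=0.584, θ₁=-0.227, ω₁=-0.909, θ₂=-0.185, ω₂=-0.096
apply F[7]=-20.000 → step 8: x=0.096, v=0.401, θ₁=-0.245, ω₁=-0.834, θ₂=-0.186, ω₂=0.089
apply F[8]=-20.000 → step 9: x=0.103, v=0.220, θ₁=-0.261, ω₁=-0.793, θ₂=-0.181, ω₂=0.342
apply F[9]=-20.000 → step 10: x=0.105, v=0.041, θ₁=-0.277, ω₁=-0.791, θ₂=-0.171, ω₂=0.673
apply F[10]=-20.000 → step 11: x=0.104, v=-0.138, θ₁=-0.293, ω₁=-0.828, θ₂=-0.154, ω₂=1.091
apply F[11]=-20.000 → step 12: x=0.100, v=-0.319, θ₁=-0.310, ω₁=-0.901, θ₂=-0.127, ω₂=1.593
apply F[12]=-20.000 → step 13: x=0.091, v=-0.502, θ₁=-0.329, ω₁=-0.996, θ₂=-0.090, ω₂=2.159
apply F[13]=-20.000 → step 14: x=0.080, v=-0.689, θ₁=-0.350, ω₁=-1.091, θ₂=-0.041, ω₂=2.747
apply F[14]=-20.000 → step 15: x=0.064, v=-0.881, θ₁=-0.372, ω₁=-1.158, θ₂=0.020, ω₂=3.311
apply F[15]=-20.000 → step 16: x=0.044, v=-1.078, θ₁=-0.396, ω₁=-1.179, θ₂=0.091, ω₂=3.819
apply F[16]=-20.000 → step 17: x=0.021, v=-1.278, θ₁=-0.419, ω₁=-1.146, θ₂=0.172, ω₂=4.267
apply F[17]=-20.000 → step 18: x=-0.007, v=-1.480, θ₁=-0.441, ω₁=-1.061, θ₂=0.262, ω₂=4.668
apply F[18]=-20.000 → step 19: x=-0.039, v=-1.684, θ₁=-0.461, ω₁=-0.924, θ₂=0.359, ω₂=5.042
apply F[19]=-20.000 → step 20: x=-0.074, v=-1.889, θ₁=-0.478, ω₁=-0.737, θ₂=0.463, ω₂=5.409
apply F[20]=-20.000 → step 21: x=-0.114, v=-2.093, θ₁=-0.490, ω₁=-0.495, θ₂=0.575, ω₂=5.786
Max |angle| over trajectory = 0.575 rad; bound = 0.336 → exceeded.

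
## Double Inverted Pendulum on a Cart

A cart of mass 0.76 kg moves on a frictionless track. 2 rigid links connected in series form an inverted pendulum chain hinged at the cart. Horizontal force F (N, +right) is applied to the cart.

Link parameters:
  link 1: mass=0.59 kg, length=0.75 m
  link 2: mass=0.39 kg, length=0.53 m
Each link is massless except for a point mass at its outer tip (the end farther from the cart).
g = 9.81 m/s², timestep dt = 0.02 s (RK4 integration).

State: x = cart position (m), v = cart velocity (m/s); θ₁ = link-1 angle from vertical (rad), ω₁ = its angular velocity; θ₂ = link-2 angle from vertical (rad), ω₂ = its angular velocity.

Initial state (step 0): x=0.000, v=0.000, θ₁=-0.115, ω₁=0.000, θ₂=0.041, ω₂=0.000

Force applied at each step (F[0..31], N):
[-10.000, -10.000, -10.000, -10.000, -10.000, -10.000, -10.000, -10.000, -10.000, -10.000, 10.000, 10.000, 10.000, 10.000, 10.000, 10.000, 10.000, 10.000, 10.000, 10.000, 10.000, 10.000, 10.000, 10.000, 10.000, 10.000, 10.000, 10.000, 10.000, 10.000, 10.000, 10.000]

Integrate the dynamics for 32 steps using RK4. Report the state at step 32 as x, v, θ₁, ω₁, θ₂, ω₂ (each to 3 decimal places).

apply F[0]=-10.000 → step 1: x=-0.002, v=-0.231, θ₁=-0.113, ω₁=0.247, θ₂=0.042, ω₂=0.106
apply F[1]=-10.000 → step 2: x=-0.009, v=-0.464, θ₁=-0.105, ω₁=0.499, θ₂=0.045, ω₂=0.208
apply F[2]=-10.000 → step 3: x=-0.021, v=-0.701, θ₁=-0.093, ω₁=0.760, θ₂=0.050, ω₂=0.304
apply F[3]=-10.000 → step 4: x=-0.037, v=-0.942, θ₁=-0.075, ω₁=1.035, θ₂=0.057, ω₂=0.390
apply F[4]=-10.000 → step 5: x=-0.059, v=-1.190, θ₁=-0.051, ω₁=1.328, θ₂=0.066, ω₂=0.464
apply F[5]=-10.000 → step 6: x=-0.085, v=-1.445, θ₁=-0.021, ω₁=1.642, θ₂=0.076, ω₂=0.521
apply F[6]=-10.000 → step 7: x=-0.116, v=-1.707, θ₁=0.015, ω₁=1.980, θ₂=0.087, ω₂=0.560
apply F[7]=-10.000 → step 8: x=-0.153, v=-1.975, θ₁=0.058, ω₁=2.341, θ₂=0.098, ω₂=0.580
apply F[8]=-10.000 → step 9: x=-0.196, v=-2.246, θ₁=0.109, ω₁=2.721, θ₂=0.110, ω₂=0.586
apply F[9]=-10.000 → step 10: x=-0.243, v=-2.514, θ₁=0.167, ω₁=3.111, θ₂=0.121, ω₂=0.585
apply F[10]=+10.000 → step 11: x=-0.291, v=-2.277, θ₁=0.227, ω₁=2.859, θ₂=0.133, ω₂=0.561
apply F[11]=+10.000 → step 12: x=-0.334, v=-2.056, θ₁=0.282, ω₁=2.653, θ₂=0.144, ω₂=0.514
apply F[12]=+10.000 → step 13: x=-0.373, v=-1.851, θ₁=0.333, ω₁=2.491, θ₂=0.153, ω₂=0.441
apply F[13]=+10.000 → step 14: x=-0.408, v=-1.659, θ₁=0.382, ω₁=2.369, θ₂=0.161, ω₂=0.343
apply F[14]=+10.000 → step 15: x=-0.440, v=-1.479, θ₁=0.428, ω₁=2.285, θ₂=0.167, ω₂=0.221
apply F[15]=+10.000 → step 16: x=-0.468, v=-1.309, θ₁=0.473, ω₁=2.234, θ₂=0.170, ω₂=0.076
apply F[16]=+10.000 → step 17: x=-0.492, v=-1.146, θ₁=0.518, ω₁=2.212, θ₂=0.170, ω₂=-0.089
apply F[17]=+10.000 → step 18: x=-0.514, v=-0.990, θ₁=0.562, ω₁=2.215, θ₂=0.166, ω₂=-0.272
apply F[18]=+10.000 → step 19: x=-0.532, v=-0.837, θ₁=0.606, ω₁=2.240, θ₂=0.159, ω₂=-0.471
apply F[19]=+10.000 → step 20: x=-0.547, v=-0.687, θ₁=0.651, ω₁=2.284, θ₂=0.147, ω₂=-0.684
apply F[20]=+10.000 → step 21: x=-0.559, v=-0.537, θ₁=0.698, ω₁=2.344, θ₂=0.131, ω₂=-0.908
apply F[21]=+10.000 → step 22: x=-0.569, v=-0.385, θ₁=0.745, ω₁=2.415, θ₂=0.111, ω₂=-1.140
apply F[22]=+10.000 → step 23: x=-0.575, v=-0.231, θ₁=0.794, ω₁=2.496, θ₂=0.086, ω₂=-1.377
apply F[23]=+10.000 → step 24: x=-0.578, v=-0.073, θ₁=0.845, ω₁=2.584, θ₂=0.056, ω₂=-1.615
apply F[24]=+10.000 → step 25: x=-0.578, v=0.090, θ₁=0.898, ω₁=2.677, θ₂=0.021, ω₂=-1.850
apply F[25]=+10.000 → step 26: x=-0.574, v=0.258, θ₁=0.952, ω₁=2.772, θ₂=-0.018, ω₂=-2.081
apply F[26]=+10.000 → step 27: x=-0.567, v=0.432, θ₁=1.009, ω₁=2.870, θ₂=-0.062, ω₂=-2.304
apply F[27]=+10.000 → step 28: x=-0.557, v=0.611, θ₁=1.067, ω₁=2.971, θ₂=-0.110, ω₂=-2.517
apply F[28]=+10.000 → step 29: x=-0.543, v=0.796, θ₁=1.128, ω₁=3.073, θ₂=-0.163, ω₂=-2.717
apply F[29]=+10.000 → step 30: x=-0.525, v=0.987, θ₁=1.190, ω₁=3.179, θ₂=-0.219, ω₂=-2.904
apply F[30]=+10.000 → step 31: x=-0.503, v=1.184, θ₁=1.255, ω₁=3.290, θ₂=-0.279, ω₂=-3.076
apply F[31]=+10.000 → step 32: x=-0.478, v=1.386, θ₁=1.322, ω₁=3.409, θ₂=-0.342, ω₂=-3.230

Answer: x=-0.478, v=1.386, θ₁=1.322, ω₁=3.409, θ₂=-0.342, ω₂=-3.230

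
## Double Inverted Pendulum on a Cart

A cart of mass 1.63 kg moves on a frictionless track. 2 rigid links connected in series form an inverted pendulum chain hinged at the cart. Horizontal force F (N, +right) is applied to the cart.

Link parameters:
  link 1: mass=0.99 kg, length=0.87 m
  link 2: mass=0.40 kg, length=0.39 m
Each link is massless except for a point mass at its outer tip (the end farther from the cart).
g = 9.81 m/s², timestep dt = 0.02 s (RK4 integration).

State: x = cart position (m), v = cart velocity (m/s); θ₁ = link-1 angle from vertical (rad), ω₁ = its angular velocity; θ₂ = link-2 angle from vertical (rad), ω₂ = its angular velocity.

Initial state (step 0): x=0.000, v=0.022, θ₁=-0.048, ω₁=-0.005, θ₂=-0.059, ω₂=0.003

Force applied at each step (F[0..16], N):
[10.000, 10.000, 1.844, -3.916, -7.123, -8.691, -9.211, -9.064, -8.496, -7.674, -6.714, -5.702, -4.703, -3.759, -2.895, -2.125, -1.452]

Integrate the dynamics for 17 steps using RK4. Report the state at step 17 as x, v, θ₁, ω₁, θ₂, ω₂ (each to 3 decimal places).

apply F[0]=+10.000 → step 1: x=0.002, v=0.153, θ₁=-0.050, ω₁=-0.165, θ₂=-0.059, ω₂=-0.004
apply F[1]=+10.000 → step 2: x=0.006, v=0.284, θ₁=-0.055, ω₁=-0.326, θ₂=-0.059, ω₂=-0.009
apply F[2]=+1.844 → step 3: x=0.012, v=0.316, θ₁=-0.062, ω₁=-0.376, θ₂=-0.059, ω₂=-0.010
apply F[3]=-3.916 → step 4: x=0.018, v=0.279, θ₁=-0.069, ω₁=-0.349, θ₂=-0.060, ω₂=-0.006
apply F[4]=-7.123 → step 5: x=0.023, v=0.203, θ₁=-0.075, ω₁=-0.280, θ₂=-0.060, ω₂=0.003
apply F[5]=-8.691 → step 6: x=0.026, v=0.110, θ₁=-0.080, ω₁=-0.192, θ₂=-0.059, ω₂=0.017
apply F[6]=-9.211 → step 7: x=0.027, v=0.011, θ₁=-0.083, ω₁=-0.100, θ₂=-0.059, ω₂=0.033
apply F[7]=-9.064 → step 8: x=0.026, v=-0.086, θ₁=-0.084, ω₁=-0.010, θ₂=-0.058, ω₂=0.051
apply F[8]=-8.496 → step 9: x=0.024, v=-0.175, θ₁=-0.083, ω₁=0.072, θ₂=-0.057, ω₂=0.070
apply F[9]=-7.674 → step 10: x=0.020, v=-0.255, θ₁=-0.081, ω₁=0.142, θ₂=-0.055, ω₂=0.090
apply F[10]=-6.714 → step 11: x=0.014, v=-0.324, θ₁=-0.078, ω₁=0.201, θ₂=-0.053, ω₂=0.108
apply F[11]=-5.702 → step 12: x=0.007, v=-0.381, θ₁=-0.073, ω₁=0.247, θ₂=-0.051, ω₂=0.125
apply F[12]=-4.703 → step 13: x=-0.001, v=-0.427, θ₁=-0.068, ω₁=0.282, θ₂=-0.048, ω₂=0.140
apply F[13]=-3.759 → step 14: x=-0.010, v=-0.462, θ₁=-0.062, ω₁=0.306, θ₂=-0.045, ω₂=0.152
apply F[14]=-2.895 → step 15: x=-0.020, v=-0.488, θ₁=-0.056, ω₁=0.321, θ₂=-0.042, ω₂=0.163
apply F[15]=-2.125 → step 16: x=-0.030, v=-0.505, θ₁=-0.049, ω₁=0.328, θ₂=-0.039, ω₂=0.172
apply F[16]=-1.452 → step 17: x=-0.040, v=-0.516, θ₁=-0.043, ω₁=0.328, θ₂=-0.035, ω₂=0.178

Answer: x=-0.040, v=-0.516, θ₁=-0.043, ω₁=0.328, θ₂=-0.035, ω₂=0.178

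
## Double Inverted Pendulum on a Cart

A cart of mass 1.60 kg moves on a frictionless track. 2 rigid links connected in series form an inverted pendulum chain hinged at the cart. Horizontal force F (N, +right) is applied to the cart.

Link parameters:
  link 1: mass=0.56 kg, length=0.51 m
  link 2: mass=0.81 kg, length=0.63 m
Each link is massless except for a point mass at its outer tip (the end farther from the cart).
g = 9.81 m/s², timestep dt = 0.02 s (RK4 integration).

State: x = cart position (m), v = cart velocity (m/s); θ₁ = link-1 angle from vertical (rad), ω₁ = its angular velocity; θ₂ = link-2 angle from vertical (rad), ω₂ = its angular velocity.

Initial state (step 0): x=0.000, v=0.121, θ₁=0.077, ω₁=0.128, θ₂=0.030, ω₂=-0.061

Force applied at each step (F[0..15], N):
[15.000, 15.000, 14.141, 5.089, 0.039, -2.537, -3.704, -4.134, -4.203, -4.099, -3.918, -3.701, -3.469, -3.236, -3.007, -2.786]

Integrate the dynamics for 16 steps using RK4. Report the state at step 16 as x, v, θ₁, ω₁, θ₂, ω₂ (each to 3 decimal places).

Answer: x=0.147, v=0.236, θ₁=-0.042, ω₁=-0.037, θ₂=-0.022, ω₂=-0.092

Derivation:
apply F[0]=+15.000 → step 1: x=0.004, v=0.295, θ₁=0.077, ω₁=-0.154, θ₂=0.028, ω₂=-0.100
apply F[1]=+15.000 → step 2: x=0.012, v=0.469, θ₁=0.071, ω₁=-0.438, θ₂=0.026, ω₂=-0.138
apply F[2]=+14.141 → step 3: x=0.023, v=0.634, θ₁=0.059, ω₁=-0.713, θ₂=0.023, ω₂=-0.170
apply F[3]=+5.089 → step 4: x=0.036, v=0.690, θ₁=0.044, ω₁=-0.784, θ₂=0.019, ω₂=-0.193
apply F[4]=+0.039 → step 5: x=0.050, v=0.684, θ₁=0.029, ω₁=-0.749, θ₂=0.015, ω₂=-0.207
apply F[5]=-2.537 → step 6: x=0.063, v=0.649, θ₁=0.015, ω₁=-0.667, θ₂=0.011, ω₂=-0.214
apply F[6]=-3.704 → step 7: x=0.076, v=0.601, θ₁=0.003, ω₁=-0.570, θ₂=0.007, ω₂=-0.213
apply F[7]=-4.134 → step 8: x=0.087, v=0.550, θ₁=-0.008, ω₁=-0.475, θ₂=0.003, ω₂=-0.208
apply F[8]=-4.203 → step 9: x=0.098, v=0.499, θ₁=-0.016, ω₁=-0.388, θ₂=-0.002, ω₂=-0.198
apply F[9]=-4.099 → step 10: x=0.107, v=0.451, θ₁=-0.023, ω₁=-0.311, θ₂=-0.005, ω₂=-0.186
apply F[10]=-3.918 → step 11: x=0.116, v=0.407, θ₁=-0.029, ω₁=-0.244, θ₂=-0.009, ω₂=-0.171
apply F[11]=-3.701 → step 12: x=0.123, v=0.366, θ₁=-0.033, ω₁=-0.187, θ₂=-0.012, ω₂=-0.155
apply F[12]=-3.469 → step 13: x=0.130, v=0.328, θ₁=-0.036, ω₁=-0.139, θ₂=-0.015, ω₂=-0.139
apply F[13]=-3.236 → step 14: x=0.137, v=0.294, θ₁=-0.039, ω₁=-0.099, θ₂=-0.018, ω₂=-0.123
apply F[14]=-3.007 → step 15: x=0.142, v=0.263, θ₁=-0.041, ω₁=-0.065, θ₂=-0.020, ω₂=-0.107
apply F[15]=-2.786 → step 16: x=0.147, v=0.236, θ₁=-0.042, ω₁=-0.037, θ₂=-0.022, ω₂=-0.092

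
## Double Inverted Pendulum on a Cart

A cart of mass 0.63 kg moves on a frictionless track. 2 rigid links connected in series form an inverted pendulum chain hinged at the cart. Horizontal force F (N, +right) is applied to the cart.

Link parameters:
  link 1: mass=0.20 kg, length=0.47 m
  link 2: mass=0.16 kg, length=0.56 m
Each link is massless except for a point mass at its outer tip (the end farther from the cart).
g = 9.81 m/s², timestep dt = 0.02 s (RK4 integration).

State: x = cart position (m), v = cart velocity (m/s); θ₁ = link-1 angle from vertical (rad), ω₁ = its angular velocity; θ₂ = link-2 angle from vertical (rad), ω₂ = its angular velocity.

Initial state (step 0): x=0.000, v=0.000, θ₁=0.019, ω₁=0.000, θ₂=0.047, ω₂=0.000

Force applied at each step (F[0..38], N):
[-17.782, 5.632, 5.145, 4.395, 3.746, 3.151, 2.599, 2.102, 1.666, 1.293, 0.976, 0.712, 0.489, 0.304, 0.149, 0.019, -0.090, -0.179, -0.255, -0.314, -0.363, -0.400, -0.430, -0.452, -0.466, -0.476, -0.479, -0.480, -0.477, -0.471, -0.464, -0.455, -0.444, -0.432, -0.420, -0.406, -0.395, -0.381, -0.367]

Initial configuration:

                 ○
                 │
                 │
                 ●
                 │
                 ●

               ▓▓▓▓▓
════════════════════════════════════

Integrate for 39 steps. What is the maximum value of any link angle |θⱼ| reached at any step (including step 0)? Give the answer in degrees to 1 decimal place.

Answer: 4.5°

Derivation:
apply F[0]=-17.782 → step 1: x=-0.006, v=-0.567, θ₁=0.031, ω₁=1.208, θ₂=0.047, ω₂=0.014
apply F[1]=+5.632 → step 2: x=-0.015, v=-0.393, θ₁=0.052, ω₁=0.854, θ₂=0.047, ω₂=0.017
apply F[2]=+5.145 → step 3: x=-0.022, v=-0.236, θ₁=0.066, ω₁=0.550, θ₂=0.048, ω₂=0.010
apply F[3]=+4.395 → step 4: x=-0.025, v=-0.105, θ₁=0.074, ω₁=0.308, θ₂=0.048, ω₂=-0.005
apply F[4]=+3.746 → step 5: x=-0.026, v=0.005, θ₁=0.078, ω₁=0.117, θ₂=0.048, ω₂=-0.024
apply F[5]=+3.151 → step 6: x=-0.025, v=0.096, θ₁=0.079, ω₁=-0.032, θ₂=0.047, ω₂=-0.045
apply F[6]=+2.599 → step 7: x=-0.022, v=0.170, θ₁=0.078, ω₁=-0.144, θ₂=0.046, ω₂=-0.066
apply F[7]=+2.102 → step 8: x=-0.018, v=0.228, θ₁=0.074, ω₁=-0.226, θ₂=0.044, ω₂=-0.085
apply F[8]=+1.666 → step 9: x=-0.013, v=0.273, θ₁=0.069, ω₁=-0.281, θ₂=0.042, ω₂=-0.103
apply F[9]=+1.293 → step 10: x=-0.008, v=0.306, θ₁=0.063, ω₁=-0.317, θ₂=0.040, ω₂=-0.119
apply F[10]=+0.976 → step 11: x=-0.001, v=0.330, θ₁=0.056, ω₁=-0.337, θ₂=0.038, ω₂=-0.132
apply F[11]=+0.712 → step 12: x=0.006, v=0.347, θ₁=0.049, ω₁=-0.345, θ₂=0.035, ω₂=-0.142
apply F[12]=+0.489 → step 13: x=0.013, v=0.358, θ₁=0.043, ω₁=-0.344, θ₂=0.032, ω₂=-0.150
apply F[13]=+0.304 → step 14: x=0.020, v=0.363, θ₁=0.036, ω₁=-0.336, θ₂=0.029, ω₂=-0.155
apply F[14]=+0.149 → step 15: x=0.027, v=0.364, θ₁=0.029, ω₁=-0.323, θ₂=0.026, ω₂=-0.159
apply F[15]=+0.019 → step 16: x=0.034, v=0.362, θ₁=0.023, ω₁=-0.306, θ₂=0.023, ω₂=-0.160
apply F[16]=-0.090 → step 17: x=0.042, v=0.357, θ₁=0.017, ω₁=-0.288, θ₂=0.019, ω₂=-0.159
apply F[17]=-0.179 → step 18: x=0.049, v=0.349, θ₁=0.011, ω₁=-0.267, θ₂=0.016, ω₂=-0.157
apply F[18]=-0.255 → step 19: x=0.056, v=0.340, θ₁=0.006, ω₁=-0.246, θ₂=0.013, ω₂=-0.153
apply F[19]=-0.314 → step 20: x=0.062, v=0.330, θ₁=0.002, ω₁=-0.225, θ₂=0.010, ω₂=-0.149
apply F[20]=-0.363 → step 21: x=0.069, v=0.318, θ₁=-0.003, ω₁=-0.204, θ₂=0.007, ω₂=-0.143
apply F[21]=-0.400 → step 22: x=0.075, v=0.306, θ₁=-0.007, ω₁=-0.183, θ₂=0.004, ω₂=-0.136
apply F[22]=-0.430 → step 23: x=0.081, v=0.293, θ₁=-0.010, ω₁=-0.163, θ₂=0.002, ω₂=-0.129
apply F[23]=-0.452 → step 24: x=0.087, v=0.280, θ₁=-0.013, ω₁=-0.145, θ₂=-0.001, ω₂=-0.122
apply F[24]=-0.466 → step 25: x=0.092, v=0.267, θ₁=-0.016, ω₁=-0.127, θ₂=-0.003, ω₂=-0.114
apply F[25]=-0.476 → step 26: x=0.097, v=0.254, θ₁=-0.018, ω₁=-0.110, θ₂=-0.005, ω₂=-0.106
apply F[26]=-0.479 → step 27: x=0.102, v=0.241, θ₁=-0.020, ω₁=-0.094, θ₂=-0.007, ω₂=-0.098
apply F[27]=-0.480 → step 28: x=0.107, v=0.228, θ₁=-0.022, ω₁=-0.080, θ₂=-0.009, ω₂=-0.090
apply F[28]=-0.477 → step 29: x=0.111, v=0.216, θ₁=-0.023, ω₁=-0.067, θ₂=-0.011, ω₂=-0.082
apply F[29]=-0.471 → step 30: x=0.116, v=0.203, θ₁=-0.025, ω₁=-0.055, θ₂=-0.013, ω₂=-0.074
apply F[30]=-0.464 → step 31: x=0.120, v=0.191, θ₁=-0.026, ω₁=-0.044, θ₂=-0.014, ω₂=-0.066
apply F[31]=-0.455 → step 32: x=0.123, v=0.180, θ₁=-0.026, ω₁=-0.034, θ₂=-0.015, ω₂=-0.059
apply F[32]=-0.444 → step 33: x=0.127, v=0.169, θ₁=-0.027, ω₁=-0.025, θ₂=-0.016, ω₂=-0.052
apply F[33]=-0.432 → step 34: x=0.130, v=0.158, θ₁=-0.027, ω₁=-0.018, θ₂=-0.017, ω₂=-0.046
apply F[34]=-0.420 → step 35: x=0.133, v=0.148, θ₁=-0.028, ω₁=-0.011, θ₂=-0.018, ω₂=-0.040
apply F[35]=-0.406 → step 36: x=0.136, v=0.138, θ₁=-0.028, ω₁=-0.004, θ₂=-0.019, ω₂=-0.034
apply F[36]=-0.395 → step 37: x=0.139, v=0.129, θ₁=-0.028, ω₁=0.001, θ₂=-0.019, ω₂=-0.028
apply F[37]=-0.381 → step 38: x=0.141, v=0.120, θ₁=-0.028, ω₁=0.006, θ₂=-0.020, ω₂=-0.023
apply F[38]=-0.367 → step 39: x=0.143, v=0.111, θ₁=-0.028, ω₁=0.010, θ₂=-0.020, ω₂=-0.018
Max |angle| over trajectory = 0.079 rad = 4.5°.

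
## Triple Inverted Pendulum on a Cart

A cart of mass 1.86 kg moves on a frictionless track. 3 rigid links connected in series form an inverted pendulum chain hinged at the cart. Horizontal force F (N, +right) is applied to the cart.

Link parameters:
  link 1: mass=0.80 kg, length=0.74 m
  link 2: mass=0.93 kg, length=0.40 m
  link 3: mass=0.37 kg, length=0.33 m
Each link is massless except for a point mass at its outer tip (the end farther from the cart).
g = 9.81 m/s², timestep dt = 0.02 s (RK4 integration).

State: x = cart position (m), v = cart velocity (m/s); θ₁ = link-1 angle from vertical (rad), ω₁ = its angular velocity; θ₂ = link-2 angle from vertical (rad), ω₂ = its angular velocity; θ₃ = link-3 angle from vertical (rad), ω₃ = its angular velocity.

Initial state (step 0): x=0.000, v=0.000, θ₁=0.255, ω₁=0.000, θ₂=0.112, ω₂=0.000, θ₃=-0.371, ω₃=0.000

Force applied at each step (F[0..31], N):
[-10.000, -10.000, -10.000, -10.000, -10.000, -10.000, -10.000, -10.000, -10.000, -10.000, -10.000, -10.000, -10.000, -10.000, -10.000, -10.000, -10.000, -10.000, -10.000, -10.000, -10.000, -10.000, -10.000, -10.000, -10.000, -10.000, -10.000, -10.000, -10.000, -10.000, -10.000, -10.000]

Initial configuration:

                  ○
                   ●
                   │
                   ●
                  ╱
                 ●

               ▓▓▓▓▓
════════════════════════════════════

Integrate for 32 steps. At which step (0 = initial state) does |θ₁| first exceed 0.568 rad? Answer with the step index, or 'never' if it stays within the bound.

Answer: 11

Derivation:
apply F[0]=-10.000 → step 1: x=-0.001, v=-0.148, θ₁=0.258, ω₁=0.302, θ₂=0.111, ω₂=-0.077, θ₃=-0.374, ω₃=-0.264
apply F[1]=-10.000 → step 2: x=-0.006, v=-0.295, θ₁=0.267, ω₁=0.607, θ₂=0.109, ω₂=-0.159, θ₃=-0.382, ω₃=-0.522
apply F[2]=-10.000 → step 3: x=-0.013, v=-0.441, θ₁=0.282, ω₁=0.913, θ₂=0.105, ω₂=-0.249, θ₃=-0.394, ω₃=-0.766
apply F[3]=-10.000 → step 4: x=-0.024, v=-0.586, θ₁=0.304, ω₁=1.222, θ₂=0.099, ω₂=-0.348, θ₃=-0.412, ω₃=-0.988
apply F[4]=-10.000 → step 5: x=-0.037, v=-0.729, θ₁=0.331, ω₁=1.532, θ₂=0.091, ω₂=-0.454, θ₃=-0.434, ω₃=-1.180
apply F[5]=-10.000 → step 6: x=-0.053, v=-0.867, θ₁=0.365, ω₁=1.838, θ₂=0.081, ω₂=-0.560, θ₃=-0.459, ω₃=-1.335
apply F[6]=-10.000 → step 7: x=-0.071, v=-0.999, θ₁=0.405, ω₁=2.137, θ₂=0.068, ω₂=-0.658, θ₃=-0.487, ω₃=-1.448
apply F[7]=-10.000 → step 8: x=-0.093, v=-1.123, θ₁=0.450, ω₁=2.423, θ₂=0.055, ω₂=-0.735, θ₃=-0.517, ω₃=-1.515
apply F[8]=-10.000 → step 9: x=-0.116, v=-1.238, θ₁=0.501, ω₁=2.692, θ₂=0.039, ω₂=-0.777, θ₃=-0.547, ω₃=-1.539
apply F[9]=-10.000 → step 10: x=-0.142, v=-1.344, θ₁=0.558, ω₁=2.942, θ₂=0.024, ω₂=-0.773, θ₃=-0.578, ω₃=-1.524
apply F[10]=-10.000 → step 11: x=-0.170, v=-1.438, θ₁=0.619, ω₁=3.172, θ₂=0.009, ω₂=-0.715, θ₃=-0.608, ω₃=-1.477
apply F[11]=-10.000 → step 12: x=-0.199, v=-1.522, θ₁=0.685, ω₁=3.385, θ₂=-0.004, ω₂=-0.596, θ₃=-0.637, ω₃=-1.406
apply F[12]=-10.000 → step 13: x=-0.231, v=-1.595, θ₁=0.754, ω₁=3.583, θ₂=-0.015, ω₂=-0.414, θ₃=-0.664, ω₃=-1.318
apply F[13]=-10.000 → step 14: x=-0.263, v=-1.657, θ₁=0.828, ω₁=3.770, θ₂=-0.021, ω₂=-0.167, θ₃=-0.689, ω₃=-1.219
apply F[14]=-10.000 → step 15: x=-0.297, v=-1.708, θ₁=0.905, ω₁=3.948, θ₂=-0.021, ω₂=0.145, θ₃=-0.713, ω₃=-1.113
apply F[15]=-10.000 → step 16: x=-0.331, v=-1.747, θ₁=0.986, ω₁=4.120, θ₂=-0.014, ω₂=0.523, θ₃=-0.734, ω₃=-1.001
apply F[16]=-10.000 → step 17: x=-0.367, v=-1.774, θ₁=1.070, ω₁=4.288, θ₂=0.000, ω₂=0.969, θ₃=-0.753, ω₃=-0.882
apply F[17]=-10.000 → step 18: x=-0.402, v=-1.789, θ₁=1.157, ω₁=4.450, θ₂=0.025, ω₂=1.482, θ₃=-0.769, ω₃=-0.754
apply F[18]=-10.000 → step 19: x=-0.438, v=-1.790, θ₁=1.248, ω₁=4.605, θ₂=0.060, ω₂=2.063, θ₃=-0.783, ω₃=-0.612
apply F[19]=-10.000 → step 20: x=-0.474, v=-1.778, θ₁=1.341, ω₁=4.750, θ₂=0.108, ω₂=2.712, θ₃=-0.793, ω₃=-0.444
apply F[20]=-10.000 → step 21: x=-0.509, v=-1.753, θ₁=1.438, ω₁=4.879, θ₂=0.169, ω₂=3.427, θ₃=-0.800, ω₃=-0.239
apply F[21]=-10.000 → step 22: x=-0.544, v=-1.715, θ₁=1.536, ω₁=4.984, θ₂=0.245, ω₂=4.209, θ₃=-0.803, ω₃=0.025
apply F[22]=-10.000 → step 23: x=-0.578, v=-1.665, θ₁=1.637, ω₁=5.055, θ₂=0.338, ω₂=5.054, θ₃=-0.799, ω₃=0.372
apply F[23]=-10.000 → step 24: x=-0.610, v=-1.604, θ₁=1.738, ω₁=5.078, θ₂=0.448, ω₂=5.962, θ₃=-0.787, ω₃=0.835
apply F[24]=-10.000 → step 25: x=-0.642, v=-1.533, θ₁=1.839, ω₁=5.038, θ₂=0.577, ω₂=6.932, θ₃=-0.764, ω₃=1.455
apply F[25]=-10.000 → step 26: x=-0.672, v=-1.454, θ₁=1.939, ω₁=4.914, θ₂=0.726, ω₂=7.966, θ₃=-0.727, ω₃=2.278
apply F[26]=-10.000 → step 27: x=-0.700, v=-1.365, θ₁=2.035, ω₁=4.686, θ₂=0.896, ω₂=9.068, θ₃=-0.672, ω₃=3.358
apply F[27]=-10.000 → step 28: x=-0.726, v=-1.262, θ₁=2.126, ω₁=4.339, θ₂=1.089, ω₂=10.250, θ₃=-0.591, ω₃=4.762
apply F[28]=-10.000 → step 29: x=-0.750, v=-1.137, θ₁=2.208, ω₁=3.868, θ₂=1.306, ω₂=11.524, θ₃=-0.478, ω₃=6.577
apply F[29]=-10.000 → step 30: x=-0.771, v=-0.968, θ₁=2.280, ω₁=3.298, θ₂=1.551, ω₂=12.894, θ₃=-0.324, ω₃=8.935
apply F[30]=-10.000 → step 31: x=-0.788, v=-0.724, θ₁=2.340, ω₁=2.727, θ₂=1.822, ω₂=14.264, θ₃=-0.116, ω₃=12.032
apply F[31]=-10.000 → step 32: x=-0.800, v=-0.377, θ₁=2.391, ω₁=2.398, θ₂=2.118, ω₂=15.196, θ₃=0.163, ω₃=16.018
|θ₁| = 0.619 > 0.568 first at step 11.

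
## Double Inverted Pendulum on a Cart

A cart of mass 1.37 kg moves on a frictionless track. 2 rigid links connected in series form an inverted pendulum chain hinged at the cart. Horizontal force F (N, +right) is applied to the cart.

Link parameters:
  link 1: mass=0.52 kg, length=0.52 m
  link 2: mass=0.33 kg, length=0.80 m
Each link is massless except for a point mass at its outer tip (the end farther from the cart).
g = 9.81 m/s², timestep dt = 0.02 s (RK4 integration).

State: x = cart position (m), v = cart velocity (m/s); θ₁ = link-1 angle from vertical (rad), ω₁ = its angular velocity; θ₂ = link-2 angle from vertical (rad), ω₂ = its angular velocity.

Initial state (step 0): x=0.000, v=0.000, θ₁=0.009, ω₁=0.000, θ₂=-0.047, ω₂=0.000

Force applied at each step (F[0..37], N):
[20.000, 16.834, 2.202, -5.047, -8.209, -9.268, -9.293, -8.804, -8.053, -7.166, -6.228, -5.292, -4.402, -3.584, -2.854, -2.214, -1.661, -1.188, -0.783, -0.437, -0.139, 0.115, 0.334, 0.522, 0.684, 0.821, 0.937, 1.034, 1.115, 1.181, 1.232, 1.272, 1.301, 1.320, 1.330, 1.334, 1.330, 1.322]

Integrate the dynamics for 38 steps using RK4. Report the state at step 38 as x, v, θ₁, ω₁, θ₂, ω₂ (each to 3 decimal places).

apply F[0]=+20.000 → step 1: x=0.003, v=0.291, θ₁=0.004, ω₁=-0.544, θ₂=-0.047, ω₂=-0.022
apply F[1]=+16.834 → step 2: x=0.011, v=0.537, θ₁=-0.012, ω₁=-1.009, θ₂=-0.048, ω₂=-0.039
apply F[2]=+2.202 → step 3: x=0.022, v=0.572, θ₁=-0.033, ω₁=-1.078, θ₂=-0.049, ω₂=-0.049
apply F[3]=-5.047 → step 4: x=0.033, v=0.503, θ₁=-0.053, ω₁=-0.961, θ₂=-0.050, ω₂=-0.051
apply F[4]=-8.209 → step 5: x=0.042, v=0.391, θ₁=-0.070, ω₁=-0.771, θ₂=-0.051, ω₂=-0.046
apply F[5]=-9.268 → step 6: x=0.049, v=0.265, θ₁=-0.084, ω₁=-0.566, θ₂=-0.052, ω₂=-0.035
apply F[6]=-9.293 → step 7: x=0.053, v=0.141, θ₁=-0.093, ω₁=-0.370, θ₂=-0.052, ω₂=-0.020
apply F[7]=-8.804 → step 8: x=0.054, v=0.025, θ₁=-0.099, ω₁=-0.195, θ₂=-0.052, ω₂=-0.002
apply F[8]=-8.053 → step 9: x=0.054, v=-0.080, θ₁=-0.101, ω₁=-0.044, θ₂=-0.052, ω₂=0.018
apply F[9]=-7.166 → step 10: x=0.051, v=-0.172, θ₁=-0.101, ω₁=0.081, θ₂=-0.052, ω₂=0.039
apply F[10]=-6.228 → step 11: x=0.047, v=-0.251, θ₁=-0.098, ω₁=0.182, θ₂=-0.051, ω₂=0.059
apply F[11]=-5.292 → step 12: x=0.041, v=-0.316, θ₁=-0.094, ω₁=0.259, θ₂=-0.049, ω₂=0.078
apply F[12]=-4.402 → step 13: x=0.034, v=-0.369, θ₁=-0.088, ω₁=0.316, θ₂=-0.047, ω₂=0.095
apply F[13]=-3.584 → step 14: x=0.027, v=-0.411, θ₁=-0.081, ω₁=0.355, θ₂=-0.045, ω₂=0.111
apply F[14]=-2.854 → step 15: x=0.018, v=-0.443, θ₁=-0.074, ω₁=0.380, θ₂=-0.043, ω₂=0.124
apply F[15]=-2.214 → step 16: x=0.009, v=-0.467, θ₁=-0.066, ω₁=0.392, θ₂=-0.040, ω₂=0.136
apply F[16]=-1.661 → step 17: x=-0.001, v=-0.484, θ₁=-0.058, ω₁=0.395, θ₂=-0.038, ω₂=0.145
apply F[17]=-1.188 → step 18: x=-0.010, v=-0.494, θ₁=-0.051, ω₁=0.391, θ₂=-0.035, ω₂=0.152
apply F[18]=-0.783 → step 19: x=-0.020, v=-0.500, θ₁=-0.043, ω₁=0.382, θ₂=-0.032, ω₂=0.157
apply F[19]=-0.437 → step 20: x=-0.030, v=-0.502, θ₁=-0.035, ω₁=0.368, θ₂=-0.028, ω₂=0.161
apply F[20]=-0.139 → step 21: x=-0.040, v=-0.500, θ₁=-0.028, ω₁=0.351, θ₂=-0.025, ω₂=0.163
apply F[21]=+0.115 → step 22: x=-0.050, v=-0.495, θ₁=-0.021, ω₁=0.333, θ₂=-0.022, ω₂=0.163
apply F[22]=+0.334 → step 23: x=-0.060, v=-0.488, θ₁=-0.015, ω₁=0.313, θ₂=-0.019, ω₂=0.163
apply F[23]=+0.522 → step 24: x=-0.070, v=-0.479, θ₁=-0.009, ω₁=0.292, θ₂=-0.015, ω₂=0.160
apply F[24]=+0.684 → step 25: x=-0.079, v=-0.468, θ₁=-0.003, ω₁=0.271, θ₂=-0.012, ω₂=0.157
apply F[25]=+0.821 → step 26: x=-0.088, v=-0.456, θ₁=0.002, ω₁=0.250, θ₂=-0.009, ω₂=0.153
apply F[26]=+0.937 → step 27: x=-0.097, v=-0.443, θ₁=0.007, ω₁=0.230, θ₂=-0.006, ω₂=0.148
apply F[27]=+1.034 → step 28: x=-0.106, v=-0.429, θ₁=0.011, ω₁=0.209, θ₂=-0.003, ω₂=0.143
apply F[28]=+1.115 → step 29: x=-0.115, v=-0.415, θ₁=0.015, ω₁=0.190, θ₂=-0.000, ω₂=0.137
apply F[29]=+1.181 → step 30: x=-0.123, v=-0.399, θ₁=0.019, ω₁=0.171, θ₂=0.002, ω₂=0.131
apply F[30]=+1.232 → step 31: x=-0.131, v=-0.384, θ₁=0.022, ω₁=0.153, θ₂=0.005, ω₂=0.124
apply F[31]=+1.272 → step 32: x=-0.138, v=-0.368, θ₁=0.025, ω₁=0.135, θ₂=0.007, ω₂=0.117
apply F[32]=+1.301 → step 33: x=-0.145, v=-0.352, θ₁=0.027, ω₁=0.119, θ₂=0.010, ω₂=0.110
apply F[33]=+1.320 → step 34: x=-0.152, v=-0.337, θ₁=0.030, ω₁=0.104, θ₂=0.012, ω₂=0.103
apply F[34]=+1.330 → step 35: x=-0.159, v=-0.321, θ₁=0.032, ω₁=0.090, θ₂=0.014, ω₂=0.095
apply F[35]=+1.334 → step 36: x=-0.165, v=-0.305, θ₁=0.033, ω₁=0.076, θ₂=0.015, ω₂=0.088
apply F[36]=+1.330 → step 37: x=-0.171, v=-0.290, θ₁=0.035, ω₁=0.064, θ₂=0.017, ω₂=0.081
apply F[37]=+1.322 → step 38: x=-0.177, v=-0.275, θ₁=0.036, ω₁=0.053, θ₂=0.019, ω₂=0.074

Answer: x=-0.177, v=-0.275, θ₁=0.036, ω₁=0.053, θ₂=0.019, ω₂=0.074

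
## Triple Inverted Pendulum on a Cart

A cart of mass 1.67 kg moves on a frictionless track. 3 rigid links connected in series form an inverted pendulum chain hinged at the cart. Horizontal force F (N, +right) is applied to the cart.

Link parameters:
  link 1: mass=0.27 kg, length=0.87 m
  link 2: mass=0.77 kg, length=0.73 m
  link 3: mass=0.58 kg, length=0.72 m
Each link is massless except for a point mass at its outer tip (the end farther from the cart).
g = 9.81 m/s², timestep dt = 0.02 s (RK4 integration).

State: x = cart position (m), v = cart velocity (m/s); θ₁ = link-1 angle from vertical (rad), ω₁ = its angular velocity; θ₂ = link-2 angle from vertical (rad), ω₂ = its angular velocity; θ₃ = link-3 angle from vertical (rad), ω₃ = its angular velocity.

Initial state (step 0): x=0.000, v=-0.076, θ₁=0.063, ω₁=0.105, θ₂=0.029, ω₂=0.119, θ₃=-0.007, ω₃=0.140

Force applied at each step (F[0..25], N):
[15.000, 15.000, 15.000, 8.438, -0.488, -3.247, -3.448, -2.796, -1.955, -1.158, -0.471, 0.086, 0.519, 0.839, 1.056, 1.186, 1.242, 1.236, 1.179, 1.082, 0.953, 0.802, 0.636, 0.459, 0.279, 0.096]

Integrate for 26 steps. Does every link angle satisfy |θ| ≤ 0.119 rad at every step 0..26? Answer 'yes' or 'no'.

apply F[0]=+15.000 → step 1: x=0.000, v=0.091, θ₁=0.064, ω₁=-0.033, θ₂=0.031, ω₂=0.070, θ₃=-0.004, ω₃=0.122
apply F[1]=+15.000 → step 2: x=0.004, v=0.258, θ₁=0.062, ω₁=-0.173, θ₂=0.032, ω₂=0.024, θ₃=-0.002, ω₃=0.105
apply F[2]=+15.000 → step 3: x=0.010, v=0.426, θ₁=0.057, ω₁=-0.320, θ₂=0.032, ω₂=-0.015, θ₃=-0.000, ω₃=0.089
apply F[3]=+8.438 → step 4: x=0.020, v=0.517, θ₁=0.050, ω₁=-0.388, θ₂=0.031, ω₂=-0.044, θ₃=0.001, ω₃=0.074
apply F[4]=-0.488 → step 5: x=0.030, v=0.502, θ₁=0.042, ω₁=-0.344, θ₂=0.030, ω₂=-0.062, θ₃=0.003, ω₃=0.060
apply F[5]=-3.247 → step 6: x=0.040, v=0.456, θ₁=0.036, ω₁=-0.272, θ₂=0.029, ω₂=-0.072, θ₃=0.004, ω₃=0.048
apply F[6]=-3.448 → step 7: x=0.048, v=0.409, θ₁=0.032, ω₁=-0.203, θ₂=0.027, ω₂=-0.076, θ₃=0.005, ω₃=0.037
apply F[7]=-2.796 → step 8: x=0.056, v=0.370, θ₁=0.028, ω₁=-0.148, θ₂=0.026, ω₂=-0.077, θ₃=0.005, ω₃=0.027
apply F[8]=-1.955 → step 9: x=0.063, v=0.341, θ₁=0.025, ω₁=-0.108, θ₂=0.024, ω₂=-0.076, θ₃=0.006, ω₃=0.017
apply F[9]=-1.158 → step 10: x=0.070, v=0.323, θ₁=0.024, ω₁=-0.080, θ₂=0.023, ω₂=-0.073, θ₃=0.006, ω₃=0.009
apply F[10]=-0.471 → step 11: x=0.076, v=0.313, θ₁=0.022, ω₁=-0.062, θ₂=0.021, ω₂=-0.071, θ₃=0.006, ω₃=0.001
apply F[11]=+0.086 → step 12: x=0.082, v=0.310, θ₁=0.021, ω₁=-0.053, θ₂=0.020, ω₂=-0.070, θ₃=0.006, ω₃=-0.006
apply F[12]=+0.519 → step 13: x=0.089, v=0.312, θ₁=0.020, ω₁=-0.050, θ₂=0.019, ω₂=-0.069, θ₃=0.006, ω₃=-0.012
apply F[13]=+0.839 → step 14: x=0.095, v=0.318, θ₁=0.019, ω₁=-0.051, θ₂=0.017, ω₂=-0.069, θ₃=0.006, ω₃=-0.018
apply F[14]=+1.056 → step 15: x=0.101, v=0.327, θ₁=0.018, ω₁=-0.055, θ₂=0.016, ω₂=-0.070, θ₃=0.005, ω₃=-0.023
apply F[15]=+1.186 → step 16: x=0.108, v=0.338, θ₁=0.017, ω₁=-0.061, θ₂=0.014, ω₂=-0.072, θ₃=0.005, ω₃=-0.028
apply F[16]=+1.242 → step 17: x=0.115, v=0.350, θ₁=0.015, ω₁=-0.068, θ₂=0.013, ω₂=-0.074, θ₃=0.004, ω₃=-0.032
apply F[17]=+1.236 → step 18: x=0.122, v=0.362, θ₁=0.014, ω₁=-0.076, θ₂=0.011, ω₂=-0.076, θ₃=0.003, ω₃=-0.036
apply F[18]=+1.179 → step 19: x=0.129, v=0.374, θ₁=0.012, ω₁=-0.083, θ₂=0.010, ω₂=-0.079, θ₃=0.003, ω₃=-0.040
apply F[19]=+1.082 → step 20: x=0.137, v=0.384, θ₁=0.011, ω₁=-0.090, θ₂=0.008, ω₂=-0.081, θ₃=0.002, ω₃=-0.043
apply F[20]=+0.953 → step 21: x=0.145, v=0.394, θ₁=0.009, ω₁=-0.096, θ₂=0.007, ω₂=-0.084, θ₃=0.001, ω₃=-0.046
apply F[21]=+0.802 → step 22: x=0.153, v=0.402, θ₁=0.007, ω₁=-0.102, θ₂=0.005, ω₂=-0.086, θ₃=-0.000, ω₃=-0.049
apply F[22]=+0.636 → step 23: x=0.161, v=0.409, θ₁=0.005, ω₁=-0.106, θ₂=0.003, ω₂=-0.088, θ₃=-0.001, ω₃=-0.051
apply F[23]=+0.459 → step 24: x=0.169, v=0.413, θ₁=0.003, ω₁=-0.109, θ₂=0.001, ω₂=-0.089, θ₃=-0.002, ω₃=-0.053
apply F[24]=+0.279 → step 25: x=0.177, v=0.416, θ₁=0.000, ω₁=-0.111, θ₂=-0.000, ω₂=-0.090, θ₃=-0.003, ω₃=-0.054
apply F[25]=+0.096 → step 26: x=0.186, v=0.418, θ₁=-0.002, ω₁=-0.112, θ₂=-0.002, ω₂=-0.091, θ₃=-0.004, ω₃=-0.056
Max |angle| over trajectory = 0.064 rad; bound = 0.119 → within bound.

Answer: yes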